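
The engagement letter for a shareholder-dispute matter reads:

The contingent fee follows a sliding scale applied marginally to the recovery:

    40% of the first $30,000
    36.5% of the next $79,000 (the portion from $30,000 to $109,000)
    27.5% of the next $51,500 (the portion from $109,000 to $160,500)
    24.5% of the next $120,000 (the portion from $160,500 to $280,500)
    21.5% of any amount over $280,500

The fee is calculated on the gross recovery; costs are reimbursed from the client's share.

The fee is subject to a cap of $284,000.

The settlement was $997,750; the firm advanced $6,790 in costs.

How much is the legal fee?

$238,606.25

Fee base is the gross recovery, $997,750; costs are reimbursed separately.
First $30,000 at 40% = $12,000.00
Next $79,000 at 36.5% = $28,835.00
Next $51,500 at 27.5% = $14,162.50
Next $120,000 at 24.5% = $29,400.00
Remaining $717,250 at 21.5% = $154,208.75
Fee: $12,000.00 + $28,835.00 + $14,162.50 + $29,400.00 + $154,208.75 = $238,606.25
$238,606.25 is under the $284,000 cap.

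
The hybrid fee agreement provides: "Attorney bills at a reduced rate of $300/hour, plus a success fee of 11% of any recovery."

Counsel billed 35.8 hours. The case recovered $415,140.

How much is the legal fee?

$56,405.40

Hourly: 35.8 × $300 = $10,740.00
Success fee: 11% of $415,140 = $45,665.40
Total: $10,740.00 + $45,665.40 = $56,405.40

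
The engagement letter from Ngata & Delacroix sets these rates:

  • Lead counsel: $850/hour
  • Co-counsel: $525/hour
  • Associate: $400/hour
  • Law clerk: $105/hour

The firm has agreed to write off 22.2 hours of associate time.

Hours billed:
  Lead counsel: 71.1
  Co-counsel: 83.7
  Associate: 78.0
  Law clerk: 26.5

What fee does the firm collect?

$129,480.00

Lead counsel: 71.1 × $850 = $60,435.00
Co-counsel: 83.7 × $525 = $43,942.50
Associate: 78.0 × $400 = $31,200.00
Law clerk: 26.5 × $105 = $2,782.50
Subtotal: $138,360.00
Write-off: 22.2 × $400 = $8,880.00
Total: $138,360.00 − $8,880.00 = $129,480.00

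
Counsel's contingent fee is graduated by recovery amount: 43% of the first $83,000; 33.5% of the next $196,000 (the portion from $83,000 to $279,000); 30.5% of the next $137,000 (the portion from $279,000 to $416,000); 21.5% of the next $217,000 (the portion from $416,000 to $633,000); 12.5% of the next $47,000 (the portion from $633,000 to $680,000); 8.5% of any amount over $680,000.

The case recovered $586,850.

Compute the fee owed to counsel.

$179,867.75

First $83,000 at 43% = $35,690.00
Next $196,000 at 33.5% = $65,660.00
Next $137,000 at 30.5% = $41,785.00
Remaining $170,850 at 21.5% = $36,732.75
Fee: $35,690.00 + $65,660.00 + $41,785.00 + $36,732.75 = $179,867.75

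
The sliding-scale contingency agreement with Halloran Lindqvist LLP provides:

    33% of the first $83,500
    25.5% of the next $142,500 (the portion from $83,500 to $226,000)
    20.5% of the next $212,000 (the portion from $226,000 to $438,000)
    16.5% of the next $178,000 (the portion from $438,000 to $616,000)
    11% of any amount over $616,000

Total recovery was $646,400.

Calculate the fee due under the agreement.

First $83,500 at 33% = $27,555.00
Next $142,500 at 25.5% = $36,337.50
Next $212,000 at 20.5% = $43,460.00
Next $178,000 at 16.5% = $29,370.00
Remaining $30,400 at 11% = $3,344.00
Fee: $27,555.00 + $36,337.50 + $43,460.00 + $29,370.00 + $3,344.00 = $140,066.50

$140,066.50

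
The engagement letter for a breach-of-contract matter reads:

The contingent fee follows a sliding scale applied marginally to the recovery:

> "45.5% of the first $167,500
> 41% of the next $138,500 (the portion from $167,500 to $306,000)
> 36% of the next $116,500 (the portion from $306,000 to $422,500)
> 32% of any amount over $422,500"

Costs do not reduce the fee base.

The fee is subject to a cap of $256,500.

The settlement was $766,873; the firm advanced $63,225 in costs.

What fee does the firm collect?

Fee base is the gross recovery, $766,873; costs are reimbursed separately.
First $167,500 at 45.5% = $76,212.50
Next $138,500 at 41% = $56,785.00
Next $116,500 at 36% = $41,940.00
Remaining $344,373 at 32% = $110,199.36
Fee: $76,212.50 + $56,785.00 + $41,940.00 + $110,199.36 = $285,136.86
$285,136.86 exceeds the $256,500 cap, so the fee is capped at $256,500.00.

$256,500.00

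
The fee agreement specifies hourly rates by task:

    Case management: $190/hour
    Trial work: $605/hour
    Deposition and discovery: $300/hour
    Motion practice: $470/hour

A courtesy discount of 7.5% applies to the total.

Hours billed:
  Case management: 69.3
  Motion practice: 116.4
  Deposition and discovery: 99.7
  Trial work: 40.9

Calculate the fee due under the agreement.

$113,339.79

Case management: 69.3 × $190 = $13,167.00
Trial work: 40.9 × $605 = $24,744.50
Deposition and discovery: 99.7 × $300 = $29,910.00
Motion practice: 116.4 × $470 = $54,708.00
Subtotal: $122,529.50
Less 7.5% discount: −$9,189.71
Total: $122,529.50 − $9,189.71 = $113,339.79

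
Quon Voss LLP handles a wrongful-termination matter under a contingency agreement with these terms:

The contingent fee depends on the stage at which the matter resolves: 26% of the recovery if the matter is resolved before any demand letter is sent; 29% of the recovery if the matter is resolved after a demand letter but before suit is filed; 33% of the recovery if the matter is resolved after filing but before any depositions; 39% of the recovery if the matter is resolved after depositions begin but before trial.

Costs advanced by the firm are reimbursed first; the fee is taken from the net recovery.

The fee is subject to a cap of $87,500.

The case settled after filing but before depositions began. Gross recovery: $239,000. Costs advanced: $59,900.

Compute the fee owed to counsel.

$59,103.00

Fee base (net of costs): $239,000 − $59,900 = $179,100
The matter settled after filing but before depositions began, so the 33% rate applies.
$179,100 × 33% = $59,103.00
$59,103.00 is under the $87,500 cap.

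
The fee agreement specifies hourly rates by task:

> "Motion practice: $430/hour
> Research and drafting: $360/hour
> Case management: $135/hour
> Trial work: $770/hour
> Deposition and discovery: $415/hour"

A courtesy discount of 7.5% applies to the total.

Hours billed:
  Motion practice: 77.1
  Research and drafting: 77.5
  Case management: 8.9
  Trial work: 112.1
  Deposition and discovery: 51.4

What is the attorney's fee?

Motion practice: 77.1 × $430 = $33,153.00
Research and drafting: 77.5 × $360 = $27,900.00
Case management: 8.9 × $135 = $1,201.50
Trial work: 112.1 × $770 = $86,317.00
Deposition and discovery: 51.4 × $415 = $21,331.00
Subtotal: $169,902.50
Less 7.5% discount: −$12,742.69
Total: $169,902.50 − $12,742.69 = $157,159.81

$157,159.81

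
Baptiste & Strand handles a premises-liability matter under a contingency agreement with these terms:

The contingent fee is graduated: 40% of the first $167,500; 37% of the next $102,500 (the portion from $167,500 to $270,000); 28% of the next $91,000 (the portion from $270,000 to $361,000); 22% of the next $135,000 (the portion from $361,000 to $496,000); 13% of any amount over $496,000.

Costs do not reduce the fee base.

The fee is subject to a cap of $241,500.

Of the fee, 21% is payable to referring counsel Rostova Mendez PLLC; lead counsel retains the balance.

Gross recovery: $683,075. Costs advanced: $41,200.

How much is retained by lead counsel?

$145,695.55

Fee base is the gross recovery, $683,075; costs are reimbursed separately.
First $167,500 at 40% = $67,000.00
Next $102,500 at 37% = $37,925.00
Next $91,000 at 28% = $25,480.00
Next $135,000 at 22% = $29,700.00
Remaining $187,075 at 13% = $24,319.75
Fee: $67,000.00 + $37,925.00 + $25,480.00 + $29,700.00 + $24,319.75 = $184,424.75
$184,424.75 is under the $241,500 cap.
Referral share: 21% of $184,424.75 = $38,729.20; lead counsel retains $184,424.75 − $38,729.20 = $145,695.55.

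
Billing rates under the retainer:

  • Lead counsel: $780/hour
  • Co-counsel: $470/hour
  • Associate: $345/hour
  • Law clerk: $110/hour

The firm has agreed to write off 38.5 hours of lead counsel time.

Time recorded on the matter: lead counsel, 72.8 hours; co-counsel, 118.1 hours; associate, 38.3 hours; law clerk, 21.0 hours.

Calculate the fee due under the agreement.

$97,784.50

Lead counsel: 72.8 × $780 = $56,784.00
Co-counsel: 118.1 × $470 = $55,507.00
Associate: 38.3 × $345 = $13,213.50
Law clerk: 21.0 × $110 = $2,310.00
Subtotal: $127,814.50
Write-off: 38.5 × $780 = $30,030.00
Total: $127,814.50 − $30,030.00 = $97,784.50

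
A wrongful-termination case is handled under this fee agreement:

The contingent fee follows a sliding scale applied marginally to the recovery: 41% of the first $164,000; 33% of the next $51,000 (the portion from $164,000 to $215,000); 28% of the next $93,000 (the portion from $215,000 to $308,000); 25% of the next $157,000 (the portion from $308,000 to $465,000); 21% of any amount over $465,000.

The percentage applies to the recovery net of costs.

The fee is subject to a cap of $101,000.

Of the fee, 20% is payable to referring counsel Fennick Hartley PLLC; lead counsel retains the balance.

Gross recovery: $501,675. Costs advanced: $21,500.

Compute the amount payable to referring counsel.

$20,200.00

Fee base (net of costs): $501,675 − $21,500 = $480,175
First $164,000 at 41% = $67,240.00
Next $51,000 at 33% = $16,830.00
Next $93,000 at 28% = $26,040.00
Next $157,000 at 25% = $39,250.00
Remaining $15,175 at 21% = $3,186.75
Fee: $67,240.00 + $16,830.00 + $26,040.00 + $39,250.00 + $3,186.75 = $152,546.75
$152,546.75 exceeds the $101,000 cap, so the fee is capped at $101,000.00.
Referral share: 20% of $101,000.00 = $20,200.00; lead counsel retains $101,000.00 − $20,200.00 = $80,800.00.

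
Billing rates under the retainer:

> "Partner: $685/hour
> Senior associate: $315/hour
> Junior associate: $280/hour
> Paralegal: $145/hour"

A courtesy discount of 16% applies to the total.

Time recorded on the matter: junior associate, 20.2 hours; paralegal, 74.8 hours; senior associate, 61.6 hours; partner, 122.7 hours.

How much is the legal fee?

Partner: 122.7 × $685 = $84,049.50
Senior associate: 61.6 × $315 = $19,404.00
Junior associate: 20.2 × $280 = $5,656.00
Paralegal: 74.8 × $145 = $10,846.00
Subtotal: $119,955.50
Less 16% discount: −$19,192.88
Total: $119,955.50 − $19,192.88 = $100,762.62

$100,762.62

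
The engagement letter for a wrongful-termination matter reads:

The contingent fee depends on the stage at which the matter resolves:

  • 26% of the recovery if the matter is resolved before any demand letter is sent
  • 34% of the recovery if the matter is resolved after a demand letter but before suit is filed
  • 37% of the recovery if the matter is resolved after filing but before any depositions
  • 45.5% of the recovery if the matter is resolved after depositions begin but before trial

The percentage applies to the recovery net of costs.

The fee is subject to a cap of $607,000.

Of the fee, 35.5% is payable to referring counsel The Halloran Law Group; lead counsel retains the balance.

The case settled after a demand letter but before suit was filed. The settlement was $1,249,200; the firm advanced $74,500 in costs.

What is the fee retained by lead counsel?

Fee base (net of costs): $1,249,200 − $74,500 = $1,174,700
The matter settled after a demand letter but before suit was filed, so the 34% rate applies.
$1,174,700 × 34% = $399,398.00
$399,398.00 is under the $607,000 cap.
Referral share: 35.5% of $399,398.00 = $141,786.29; lead counsel retains $399,398.00 − $141,786.29 = $257,611.71.

$257,611.71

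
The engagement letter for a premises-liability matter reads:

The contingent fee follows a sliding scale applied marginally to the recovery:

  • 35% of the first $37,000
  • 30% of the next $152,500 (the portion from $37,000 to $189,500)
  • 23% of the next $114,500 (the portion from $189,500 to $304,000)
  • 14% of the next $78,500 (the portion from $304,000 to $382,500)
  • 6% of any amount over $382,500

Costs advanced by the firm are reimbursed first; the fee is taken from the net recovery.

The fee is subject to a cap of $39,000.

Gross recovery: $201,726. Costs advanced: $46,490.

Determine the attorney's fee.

Fee base (net of costs): $201,726 − $46,490 = $155,236
First $37,000 at 35% = $12,950.00
Remaining $118,236 at 30% = $35,470.80
Fee: $12,950.00 + $35,470.80 = $48,420.80
$48,420.80 exceeds the $39,000 cap, so the fee is capped at $39,000.00.

$39,000.00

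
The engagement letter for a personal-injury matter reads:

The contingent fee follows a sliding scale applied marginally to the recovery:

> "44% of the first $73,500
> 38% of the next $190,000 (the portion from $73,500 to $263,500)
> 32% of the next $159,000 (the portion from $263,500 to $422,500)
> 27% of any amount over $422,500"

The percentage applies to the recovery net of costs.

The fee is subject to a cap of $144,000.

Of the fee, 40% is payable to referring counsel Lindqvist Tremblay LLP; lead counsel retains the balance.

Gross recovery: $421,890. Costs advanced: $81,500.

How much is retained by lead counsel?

$77,486.88

Fee base (net of costs): $421,890 − $81,500 = $340,390
First $73,500 at 44% = $32,340.00
Next $190,000 at 38% = $72,200.00
Remaining $76,890 at 32% = $24,604.80
Fee: $32,340.00 + $72,200.00 + $24,604.80 = $129,144.80
$129,144.80 is under the $144,000 cap.
Referral share: 40% of $129,144.80 = $51,657.92; lead counsel retains $129,144.80 − $51,657.92 = $77,486.88.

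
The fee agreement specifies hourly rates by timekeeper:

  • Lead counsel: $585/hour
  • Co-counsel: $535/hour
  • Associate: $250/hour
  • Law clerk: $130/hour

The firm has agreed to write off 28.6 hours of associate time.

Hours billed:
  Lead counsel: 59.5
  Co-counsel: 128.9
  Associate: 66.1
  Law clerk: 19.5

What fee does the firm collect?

$115,679.00

Lead counsel: 59.5 × $585 = $34,807.50
Co-counsel: 128.9 × $535 = $68,961.50
Associate: 66.1 × $250 = $16,525.00
Law clerk: 19.5 × $130 = $2,535.00
Subtotal: $122,829.00
Write-off: 28.6 × $250 = $7,150.00
Total: $122,829.00 − $7,150.00 = $115,679.00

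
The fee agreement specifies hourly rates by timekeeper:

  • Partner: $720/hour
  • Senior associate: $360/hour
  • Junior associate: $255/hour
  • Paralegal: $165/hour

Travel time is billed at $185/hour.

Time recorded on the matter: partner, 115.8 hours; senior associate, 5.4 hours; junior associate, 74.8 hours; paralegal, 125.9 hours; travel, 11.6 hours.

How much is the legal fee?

$127,313.50

Partner: 115.8 × $720 = $83,376.00
Senior associate: 5.4 × $360 = $1,944.00
Junior associate: 74.8 × $255 = $19,074.00
Paralegal: 125.9 × $165 = $20,773.50
Subtotal: $83,376.00 + $1,944.00 + $19,074.00 + $20,773.50 = $125,167.50
Travel: 11.6 × $185 = $2,146.00
Total: $125,167.50 + $2,146.00 = $127,313.50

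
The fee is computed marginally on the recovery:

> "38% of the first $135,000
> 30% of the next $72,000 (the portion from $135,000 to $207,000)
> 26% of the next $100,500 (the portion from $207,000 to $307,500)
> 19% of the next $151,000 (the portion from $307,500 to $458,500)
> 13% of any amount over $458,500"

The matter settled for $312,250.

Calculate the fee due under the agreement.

First $135,000 at 38% = $51,300.00
Next $72,000 at 30% = $21,600.00
Next $100,500 at 26% = $26,130.00
Remaining $4,750 at 19% = $902.50
Fee: $51,300.00 + $21,600.00 + $26,130.00 + $902.50 = $99,932.50

$99,932.50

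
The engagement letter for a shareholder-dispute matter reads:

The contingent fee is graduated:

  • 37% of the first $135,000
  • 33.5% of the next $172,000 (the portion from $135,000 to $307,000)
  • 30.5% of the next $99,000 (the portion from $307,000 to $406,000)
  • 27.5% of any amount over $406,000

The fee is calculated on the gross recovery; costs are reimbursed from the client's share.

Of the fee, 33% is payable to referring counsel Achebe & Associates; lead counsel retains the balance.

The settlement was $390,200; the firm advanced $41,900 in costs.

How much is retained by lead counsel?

Fee base is the gross recovery, $390,200; costs are reimbursed separately.
First $135,000 at 37% = $49,950.00
Next $172,000 at 33.5% = $57,620.00
Remaining $83,200 at 30.5% = $25,376.00
Fee: $49,950.00 + $57,620.00 + $25,376.00 = $132,946.00
Referral share: 33% of $132,946.00 = $43,872.18; lead counsel retains $132,946.00 − $43,872.18 = $89,073.82.

$89,073.82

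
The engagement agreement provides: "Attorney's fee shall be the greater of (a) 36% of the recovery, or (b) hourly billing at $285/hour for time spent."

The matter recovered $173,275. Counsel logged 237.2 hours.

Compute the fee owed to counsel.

$67,602.00

(a) 36% of $173,275 = $62,379.00
(b) 237.2 × $285 = $67,602.00
The greater is (b): $67,602.00.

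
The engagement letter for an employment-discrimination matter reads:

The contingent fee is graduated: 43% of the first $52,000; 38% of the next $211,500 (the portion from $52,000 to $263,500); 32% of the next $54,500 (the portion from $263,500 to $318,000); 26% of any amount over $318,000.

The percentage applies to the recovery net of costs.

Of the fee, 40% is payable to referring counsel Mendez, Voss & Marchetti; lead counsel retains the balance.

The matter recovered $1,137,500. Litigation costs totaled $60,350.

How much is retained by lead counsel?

$190,529.40

Fee base (net of costs): $1,137,500 − $60,350 = $1,077,150
First $52,000 at 43% = $22,360.00
Next $211,500 at 38% = $80,370.00
Next $54,500 at 32% = $17,440.00
Remaining $759,150 at 26% = $197,379.00
Fee: $22,360.00 + $80,370.00 + $17,440.00 + $197,379.00 = $317,549.00
Referral share: 40% of $317,549.00 = $127,019.60; lead counsel retains $317,549.00 − $127,019.60 = $190,529.40.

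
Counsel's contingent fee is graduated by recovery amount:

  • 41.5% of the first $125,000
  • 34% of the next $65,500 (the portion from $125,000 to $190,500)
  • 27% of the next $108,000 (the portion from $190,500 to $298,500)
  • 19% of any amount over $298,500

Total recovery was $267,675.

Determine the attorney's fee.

$94,982.25

First $125,000 at 41.5% = $51,875.00
Next $65,500 at 34% = $22,270.00
Remaining $77,175 at 27% = $20,837.25
Fee: $51,875.00 + $22,270.00 + $20,837.25 = $94,982.25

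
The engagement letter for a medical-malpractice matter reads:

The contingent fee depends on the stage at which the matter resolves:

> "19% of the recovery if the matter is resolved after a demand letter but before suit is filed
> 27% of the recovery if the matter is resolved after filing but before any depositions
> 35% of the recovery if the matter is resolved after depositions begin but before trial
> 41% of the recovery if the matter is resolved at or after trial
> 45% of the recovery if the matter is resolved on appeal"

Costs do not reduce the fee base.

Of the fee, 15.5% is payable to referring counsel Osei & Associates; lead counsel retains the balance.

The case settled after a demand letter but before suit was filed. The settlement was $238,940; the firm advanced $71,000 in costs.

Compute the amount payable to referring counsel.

Fee base is the gross recovery, $238,940; costs are reimbursed separately.
The matter settled after a demand letter but before suit was filed, so the 19% rate applies.
$238,940 × 19% = $45,398.60
Referral share: 15.5% of $45,398.60 = $7,036.78; lead counsel retains $45,398.60 − $7,036.78 = $38,361.82.

$7,036.78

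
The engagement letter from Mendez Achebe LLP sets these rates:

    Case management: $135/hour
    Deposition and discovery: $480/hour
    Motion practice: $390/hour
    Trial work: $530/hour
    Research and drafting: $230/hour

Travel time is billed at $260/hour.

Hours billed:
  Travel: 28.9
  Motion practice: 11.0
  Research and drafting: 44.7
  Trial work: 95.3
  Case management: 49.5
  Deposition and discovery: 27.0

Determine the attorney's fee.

$92,236.50

Case management: 49.5 × $135 = $6,682.50
Deposition and discovery: 27.0 × $480 = $12,960.00
Motion practice: 11.0 × $390 = $4,290.00
Trial work: 95.3 × $530 = $50,509.00
Research and drafting: 44.7 × $230 = $10,281.00
Subtotal: $6,682.50 + $12,960.00 + $4,290.00 + $50,509.00 + $10,281.00 = $84,722.50
Travel: 28.9 × $260 = $7,514.00
Total: $84,722.50 + $7,514.00 = $92,236.50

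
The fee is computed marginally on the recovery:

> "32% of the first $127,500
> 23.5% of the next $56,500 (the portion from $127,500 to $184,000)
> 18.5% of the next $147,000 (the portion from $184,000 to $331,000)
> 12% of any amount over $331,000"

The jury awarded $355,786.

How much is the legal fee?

First $127,500 at 32% = $40,800.00
Next $56,500 at 23.5% = $13,277.50
Next $147,000 at 18.5% = $27,195.00
Remaining $24,786 at 12% = $2,974.32
Fee: $40,800.00 + $13,277.50 + $27,195.00 + $2,974.32 = $84,246.82

$84,246.82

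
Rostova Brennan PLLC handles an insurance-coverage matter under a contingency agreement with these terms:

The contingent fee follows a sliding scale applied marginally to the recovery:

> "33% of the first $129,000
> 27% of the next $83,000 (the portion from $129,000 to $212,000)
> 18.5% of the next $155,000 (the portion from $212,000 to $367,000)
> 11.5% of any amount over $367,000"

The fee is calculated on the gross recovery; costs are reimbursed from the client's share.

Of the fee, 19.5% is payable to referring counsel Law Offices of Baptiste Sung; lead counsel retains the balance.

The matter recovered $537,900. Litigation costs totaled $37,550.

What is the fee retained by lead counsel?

Fee base is the gross recovery, $537,900; costs are reimbursed separately.
First $129,000 at 33% = $42,570.00
Next $83,000 at 27% = $22,410.00
Next $155,000 at 18.5% = $28,675.00
Remaining $170,900 at 11.5% = $19,653.50
Fee: $42,570.00 + $22,410.00 + $28,675.00 + $19,653.50 = $113,308.50
Referral share: 19.5% of $113,308.50 = $22,095.16; lead counsel retains $113,308.50 − $22,095.16 = $91,213.34.

$91,213.34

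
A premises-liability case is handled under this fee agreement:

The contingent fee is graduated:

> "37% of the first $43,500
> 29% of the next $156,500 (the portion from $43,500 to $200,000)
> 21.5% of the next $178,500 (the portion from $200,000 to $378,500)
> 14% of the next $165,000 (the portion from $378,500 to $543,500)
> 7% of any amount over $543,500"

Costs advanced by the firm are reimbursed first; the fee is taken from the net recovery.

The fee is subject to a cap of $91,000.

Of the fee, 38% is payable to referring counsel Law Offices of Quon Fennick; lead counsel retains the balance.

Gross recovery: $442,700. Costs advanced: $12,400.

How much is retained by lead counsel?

Fee base (net of costs): $442,700 − $12,400 = $430,300
First $43,500 at 37% = $16,095.00
Next $156,500 at 29% = $45,385.00
Next $178,500 at 21.5% = $38,377.50
Remaining $51,800 at 14% = $7,252.00
Fee: $16,095.00 + $45,385.00 + $38,377.50 + $7,252.00 = $107,109.50
$107,109.50 exceeds the $91,000 cap, so the fee is capped at $91,000.00.
Referral share: 38% of $91,000.00 = $34,580.00; lead counsel retains $91,000.00 − $34,580.00 = $56,420.00.

$56,420.00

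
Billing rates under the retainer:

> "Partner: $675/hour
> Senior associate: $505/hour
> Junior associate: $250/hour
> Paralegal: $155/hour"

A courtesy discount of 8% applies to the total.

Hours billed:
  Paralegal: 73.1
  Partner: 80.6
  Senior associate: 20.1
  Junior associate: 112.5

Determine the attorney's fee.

Partner: 80.6 × $675 = $54,405.00
Senior associate: 20.1 × $505 = $10,150.50
Junior associate: 112.5 × $250 = $28,125.00
Paralegal: 73.1 × $155 = $11,330.50
Subtotal: $104,011.00
Less 8% discount: −$8,320.88
Total: $104,011.00 − $8,320.88 = $95,690.12

$95,690.12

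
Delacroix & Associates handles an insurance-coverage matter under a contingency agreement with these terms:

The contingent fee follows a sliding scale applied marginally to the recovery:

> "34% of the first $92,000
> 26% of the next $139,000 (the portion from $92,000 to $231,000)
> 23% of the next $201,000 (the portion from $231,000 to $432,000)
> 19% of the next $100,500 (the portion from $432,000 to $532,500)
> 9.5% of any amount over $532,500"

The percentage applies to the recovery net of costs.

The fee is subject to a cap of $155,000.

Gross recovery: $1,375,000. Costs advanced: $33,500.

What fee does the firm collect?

$155,000.00

Fee base (net of costs): $1,375,000 − $33,500 = $1,341,500
First $92,000 at 34% = $31,280.00
Next $139,000 at 26% = $36,140.00
Next $201,000 at 23% = $46,230.00
Next $100,500 at 19% = $19,095.00
Remaining $809,000 at 9.5% = $76,855.00
Fee: $31,280.00 + $36,140.00 + $46,230.00 + $19,095.00 + $76,855.00 = $209,600.00
$209,600.00 exceeds the $155,000 cap, so the fee is capped at $155,000.00.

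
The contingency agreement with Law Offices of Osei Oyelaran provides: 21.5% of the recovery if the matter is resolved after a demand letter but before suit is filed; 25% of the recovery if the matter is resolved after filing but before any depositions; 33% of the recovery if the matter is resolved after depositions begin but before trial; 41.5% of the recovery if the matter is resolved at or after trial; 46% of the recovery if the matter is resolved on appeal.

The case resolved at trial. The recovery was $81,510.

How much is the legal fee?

$33,826.65

The matter resolved at trial, so the 41.5% rate applies.
$81,510 × 41.5% = $33,826.65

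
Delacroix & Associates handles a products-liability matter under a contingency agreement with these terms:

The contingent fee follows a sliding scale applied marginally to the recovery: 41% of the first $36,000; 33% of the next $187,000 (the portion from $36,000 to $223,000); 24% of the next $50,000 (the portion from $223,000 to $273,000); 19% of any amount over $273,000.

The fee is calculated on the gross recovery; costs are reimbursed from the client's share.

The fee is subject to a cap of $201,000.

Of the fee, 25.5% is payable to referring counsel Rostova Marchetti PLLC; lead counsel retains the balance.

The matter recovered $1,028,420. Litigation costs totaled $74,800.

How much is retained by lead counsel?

Fee base is the gross recovery, $1,028,420; costs are reimbursed separately.
First $36,000 at 41% = $14,760.00
Next $187,000 at 33% = $61,710.00
Next $50,000 at 24% = $12,000.00
Remaining $755,420 at 19% = $143,529.80
Fee: $14,760.00 + $61,710.00 + $12,000.00 + $143,529.80 = $231,999.80
$231,999.80 exceeds the $201,000 cap, so the fee is capped at $201,000.00.
Referral share: 25.5% of $201,000.00 = $51,255.00; lead counsel retains $201,000.00 − $51,255.00 = $149,745.00.

$149,745.00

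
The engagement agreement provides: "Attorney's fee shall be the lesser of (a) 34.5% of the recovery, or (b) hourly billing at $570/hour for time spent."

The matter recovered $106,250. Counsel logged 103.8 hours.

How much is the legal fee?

$36,656.25

(a) 34.5% of $106,250 = $36,656.25
(b) 103.8 × $570 = $59,166.00
The lesser is (a): $36,656.25.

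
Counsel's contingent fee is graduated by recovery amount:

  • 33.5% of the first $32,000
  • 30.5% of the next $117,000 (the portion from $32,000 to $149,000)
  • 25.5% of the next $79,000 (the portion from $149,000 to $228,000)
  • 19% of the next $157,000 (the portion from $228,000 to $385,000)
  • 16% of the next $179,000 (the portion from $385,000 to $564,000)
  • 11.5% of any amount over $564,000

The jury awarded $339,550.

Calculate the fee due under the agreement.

First $32,000 at 33.5% = $10,720.00
Next $117,000 at 30.5% = $35,685.00
Next $79,000 at 25.5% = $20,145.00
Remaining $111,550 at 19% = $21,194.50
Fee: $10,720.00 + $35,685.00 + $20,145.00 + $21,194.50 = $87,744.50

$87,744.50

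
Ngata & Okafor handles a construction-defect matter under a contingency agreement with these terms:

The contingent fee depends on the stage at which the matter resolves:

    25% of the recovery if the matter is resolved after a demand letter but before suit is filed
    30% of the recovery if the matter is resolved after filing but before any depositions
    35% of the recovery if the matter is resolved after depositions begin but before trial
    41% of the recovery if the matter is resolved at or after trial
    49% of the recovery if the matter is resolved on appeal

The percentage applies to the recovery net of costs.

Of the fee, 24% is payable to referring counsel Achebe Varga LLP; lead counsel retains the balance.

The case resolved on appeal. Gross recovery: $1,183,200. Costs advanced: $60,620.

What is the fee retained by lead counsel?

Fee base (net of costs): $1,183,200 − $60,620 = $1,122,580
The matter resolved on appeal, so the 49% rate applies.
$1,122,580 × 49% = $550,064.20
Referral share: 24% of $550,064.20 = $132,015.41; lead counsel retains $550,064.20 − $132,015.41 = $418,048.79.

$418,048.79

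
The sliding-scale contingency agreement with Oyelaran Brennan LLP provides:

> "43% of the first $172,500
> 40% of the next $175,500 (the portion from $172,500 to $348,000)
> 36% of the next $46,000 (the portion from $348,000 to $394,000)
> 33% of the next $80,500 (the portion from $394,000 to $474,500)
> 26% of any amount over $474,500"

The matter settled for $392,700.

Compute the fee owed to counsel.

First $172,500 at 43% = $74,175.00
Next $175,500 at 40% = $70,200.00
Remaining $44,700 at 36% = $16,092.00
Fee: $74,175.00 + $70,200.00 + $16,092.00 = $160,467.00

$160,467.00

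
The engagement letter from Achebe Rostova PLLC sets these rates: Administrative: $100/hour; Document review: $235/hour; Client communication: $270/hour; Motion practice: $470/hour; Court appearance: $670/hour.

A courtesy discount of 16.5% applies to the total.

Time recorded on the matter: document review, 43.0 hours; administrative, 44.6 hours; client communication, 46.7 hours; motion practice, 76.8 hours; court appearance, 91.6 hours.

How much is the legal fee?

Administrative: 44.6 × $100 = $4,460.00
Document review: 43.0 × $235 = $10,105.00
Client communication: 46.7 × $270 = $12,609.00
Motion practice: 76.8 × $470 = $36,096.00
Court appearance: 91.6 × $670 = $61,372.00
Subtotal: $124,642.00
Less 16.5% discount: −$20,565.93
Total: $124,642.00 − $20,565.93 = $104,076.07

$104,076.07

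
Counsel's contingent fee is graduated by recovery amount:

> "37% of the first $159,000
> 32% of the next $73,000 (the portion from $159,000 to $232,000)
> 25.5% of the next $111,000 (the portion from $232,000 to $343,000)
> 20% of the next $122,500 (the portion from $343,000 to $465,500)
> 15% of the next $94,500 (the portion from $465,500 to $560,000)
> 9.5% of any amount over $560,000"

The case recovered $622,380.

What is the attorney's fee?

First $159,000 at 37% = $58,830.00
Next $73,000 at 32% = $23,360.00
Next $111,000 at 25.5% = $28,305.00
Next $122,500 at 20% = $24,500.00
Next $94,500 at 15% = $14,175.00
Remaining $62,380 at 9.5% = $5,926.10
Fee: $58,830.00 + $23,360.00 + $28,305.00 + $24,500.00 + $14,175.00 + $5,926.10 = $155,096.10

$155,096.10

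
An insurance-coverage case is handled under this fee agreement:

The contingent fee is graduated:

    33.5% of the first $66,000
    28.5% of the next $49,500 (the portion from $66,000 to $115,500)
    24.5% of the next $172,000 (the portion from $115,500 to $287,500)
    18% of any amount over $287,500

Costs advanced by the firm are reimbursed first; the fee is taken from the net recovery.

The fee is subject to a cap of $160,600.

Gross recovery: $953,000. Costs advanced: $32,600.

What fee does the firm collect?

$160,600.00

Fee base (net of costs): $953,000 − $32,600 = $920,400
First $66,000 at 33.5% = $22,110.00
Next $49,500 at 28.5% = $14,107.50
Next $172,000 at 24.5% = $42,140.00
Remaining $632,900 at 18% = $113,922.00
Fee: $22,110.00 + $14,107.50 + $42,140.00 + $113,922.00 = $192,279.50
$192,279.50 exceeds the $160,600 cap, so the fee is capped at $160,600.00.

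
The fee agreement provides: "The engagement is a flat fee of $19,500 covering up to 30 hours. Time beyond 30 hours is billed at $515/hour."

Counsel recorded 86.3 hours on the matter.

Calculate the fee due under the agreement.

$48,494.50

Flat fee: $19,500.00
Excess hours: 86.3 − 30 = 56.3
Overrun: 56.3 × $515 = $28,994.50
Total: $19,500.00 + $28,994.50 = $48,494.50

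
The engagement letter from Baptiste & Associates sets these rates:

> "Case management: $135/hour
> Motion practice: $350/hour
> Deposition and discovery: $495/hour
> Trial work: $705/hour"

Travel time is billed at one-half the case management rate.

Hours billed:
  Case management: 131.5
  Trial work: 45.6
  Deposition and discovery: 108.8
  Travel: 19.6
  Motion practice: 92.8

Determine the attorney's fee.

$137,559.50

Case management: 131.5 × $135 = $17,752.50
Motion practice: 92.8 × $350 = $32,480.00
Deposition and discovery: 108.8 × $495 = $53,856.00
Trial work: 45.6 × $705 = $32,148.00
Subtotal: $17,752.50 + $32,480.00 + $53,856.00 + $32,148.00 = $136,236.50
Travel: 19.6 × ($135 ÷ 2) = 19.6 × $67.50 = $1,323.00
Total: $136,236.50 + $1,323.00 = $137,559.50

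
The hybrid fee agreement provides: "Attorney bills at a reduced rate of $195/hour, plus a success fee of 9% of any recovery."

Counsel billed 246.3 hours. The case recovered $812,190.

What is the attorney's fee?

$121,125.60

Hourly: 246.3 × $195 = $48,028.50
Success fee: 9% of $812,190 = $73,097.10
Total: $48,028.50 + $73,097.10 = $121,125.60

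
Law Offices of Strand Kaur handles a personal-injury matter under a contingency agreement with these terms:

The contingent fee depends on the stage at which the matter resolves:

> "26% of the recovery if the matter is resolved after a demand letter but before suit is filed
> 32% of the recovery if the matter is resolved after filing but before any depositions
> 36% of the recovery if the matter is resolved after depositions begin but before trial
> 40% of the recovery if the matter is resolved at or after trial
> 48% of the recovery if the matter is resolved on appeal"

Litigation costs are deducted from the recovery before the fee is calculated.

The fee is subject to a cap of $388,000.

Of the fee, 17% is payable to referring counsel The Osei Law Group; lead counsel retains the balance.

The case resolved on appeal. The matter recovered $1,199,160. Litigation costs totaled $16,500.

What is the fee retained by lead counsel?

$322,040.00

Fee base (net of costs): $1,199,160 − $16,500 = $1,182,660
The matter resolved on appeal, so the 48% rate applies.
$1,182,660 × 48% = $567,676.80
$567,676.80 exceeds the $388,000 cap, so the fee is capped at $388,000.00.
Referral share: 17% of $388,000.00 = $65,960.00; lead counsel retains $388,000.00 − $65,960.00 = $322,040.00.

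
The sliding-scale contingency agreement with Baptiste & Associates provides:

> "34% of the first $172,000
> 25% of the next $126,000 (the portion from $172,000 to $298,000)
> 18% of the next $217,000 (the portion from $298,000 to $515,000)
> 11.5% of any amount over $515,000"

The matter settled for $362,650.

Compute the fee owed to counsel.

First $172,000 at 34% = $58,480.00
Next $126,000 at 25% = $31,500.00
Remaining $64,650 at 18% = $11,637.00
Fee: $58,480.00 + $31,500.00 + $11,637.00 = $101,617.00

$101,617.00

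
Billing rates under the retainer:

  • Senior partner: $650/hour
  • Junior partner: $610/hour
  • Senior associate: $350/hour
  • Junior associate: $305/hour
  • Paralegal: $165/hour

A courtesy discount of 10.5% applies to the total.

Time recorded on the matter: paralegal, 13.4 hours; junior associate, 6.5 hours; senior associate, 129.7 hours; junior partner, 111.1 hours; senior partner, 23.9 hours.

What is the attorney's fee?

Senior partner: 23.9 × $650 = $15,535.00
Junior partner: 111.1 × $610 = $67,771.00
Senior associate: 129.7 × $350 = $45,395.00
Junior associate: 6.5 × $305 = $1,982.50
Paralegal: 13.4 × $165 = $2,211.00
Subtotal: $132,894.50
Less 10.5% discount: −$13,953.92
Total: $132,894.50 − $13,953.92 = $118,940.58

$118,940.58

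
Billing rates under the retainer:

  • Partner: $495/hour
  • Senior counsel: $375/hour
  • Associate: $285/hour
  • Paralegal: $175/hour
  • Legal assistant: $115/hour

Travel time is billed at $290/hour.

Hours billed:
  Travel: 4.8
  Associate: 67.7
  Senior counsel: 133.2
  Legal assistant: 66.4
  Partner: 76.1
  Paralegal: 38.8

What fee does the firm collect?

Partner: 76.1 × $495 = $37,669.50
Senior counsel: 133.2 × $375 = $49,950.00
Associate: 67.7 × $285 = $19,294.50
Paralegal: 38.8 × $175 = $6,790.00
Legal assistant: 66.4 × $115 = $7,636.00
Subtotal: $37,669.50 + $49,950.00 + $19,294.50 + $6,790.00 + $7,636.00 = $121,340.00
Travel: 4.8 × $290 = $1,392.00
Total: $121,340.00 + $1,392.00 = $122,732.00

$122,732.00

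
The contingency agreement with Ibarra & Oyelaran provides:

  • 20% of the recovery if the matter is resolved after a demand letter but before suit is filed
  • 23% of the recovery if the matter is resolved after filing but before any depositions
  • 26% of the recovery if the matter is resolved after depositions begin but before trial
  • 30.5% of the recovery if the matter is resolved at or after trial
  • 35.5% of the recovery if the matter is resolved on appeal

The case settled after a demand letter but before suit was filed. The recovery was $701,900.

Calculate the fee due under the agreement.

$140,380.00

The matter settled after a demand letter but before suit was filed, so the 20% rate applies.
$701,900 × 20% = $140,380.00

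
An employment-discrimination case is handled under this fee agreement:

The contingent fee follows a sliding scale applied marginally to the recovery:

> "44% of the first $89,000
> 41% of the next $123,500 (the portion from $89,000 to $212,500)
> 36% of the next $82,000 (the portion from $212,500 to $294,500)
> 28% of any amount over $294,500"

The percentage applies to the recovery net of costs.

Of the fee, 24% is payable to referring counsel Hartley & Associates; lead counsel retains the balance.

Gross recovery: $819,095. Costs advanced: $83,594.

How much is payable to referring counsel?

$58,270.87

Fee base (net of costs): $819,095 − $83,594 = $735,501
First $89,000 at 44% = $39,160.00
Next $123,500 at 41% = $50,635.00
Next $82,000 at 36% = $29,520.00
Remaining $441,001 at 28% = $123,480.28
Fee: $39,160.00 + $50,635.00 + $29,520.00 + $123,480.28 = $242,795.28
Referral share: 24% of $242,795.28 = $58,270.87; lead counsel retains $242,795.28 − $58,270.87 = $184,524.41.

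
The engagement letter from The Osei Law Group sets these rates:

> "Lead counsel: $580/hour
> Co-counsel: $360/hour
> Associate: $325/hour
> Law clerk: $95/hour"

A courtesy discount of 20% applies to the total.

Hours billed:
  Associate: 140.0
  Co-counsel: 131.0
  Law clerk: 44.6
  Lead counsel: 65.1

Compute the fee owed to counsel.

Lead counsel: 65.1 × $580 = $37,758.00
Co-counsel: 131.0 × $360 = $47,160.00
Associate: 140.0 × $325 = $45,500.00
Law clerk: 44.6 × $95 = $4,237.00
Subtotal: $134,655.00
Less 20% discount: −$26,931.00
Total: $134,655.00 − $26,931.00 = $107,724.00

$107,724.00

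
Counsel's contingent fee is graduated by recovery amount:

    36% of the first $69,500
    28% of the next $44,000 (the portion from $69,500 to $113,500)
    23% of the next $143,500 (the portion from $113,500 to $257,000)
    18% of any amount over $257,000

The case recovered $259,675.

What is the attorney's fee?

First $69,500 at 36% = $25,020.00
Next $44,000 at 28% = $12,320.00
Next $143,500 at 23% = $33,005.00
Remaining $2,675 at 18% = $481.50
Fee: $25,020.00 + $12,320.00 + $33,005.00 + $481.50 = $70,826.50

$70,826.50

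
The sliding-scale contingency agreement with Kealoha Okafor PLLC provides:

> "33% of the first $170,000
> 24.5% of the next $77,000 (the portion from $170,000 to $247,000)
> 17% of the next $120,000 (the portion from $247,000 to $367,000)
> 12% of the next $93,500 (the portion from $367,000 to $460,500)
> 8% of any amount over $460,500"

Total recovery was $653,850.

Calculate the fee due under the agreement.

First $170,000 at 33% = $56,100.00
Next $77,000 at 24.5% = $18,865.00
Next $120,000 at 17% = $20,400.00
Next $93,500 at 12% = $11,220.00
Remaining $193,350 at 8% = $15,468.00
Fee: $56,100.00 + $18,865.00 + $20,400.00 + $11,220.00 + $15,468.00 = $122,053.00

$122,053.00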